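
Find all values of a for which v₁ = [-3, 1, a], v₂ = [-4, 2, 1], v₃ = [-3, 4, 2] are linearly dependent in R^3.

Dependence holds iff the 3×3 matrix [v₁ v₂ v₃] is singular.
The determinant works out to 5 - 10*a.
This vanishes exactly when a = 1/2.

a = 1/2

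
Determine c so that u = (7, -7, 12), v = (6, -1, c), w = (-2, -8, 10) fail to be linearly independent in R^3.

c = 25/7

Dependence holds iff the 3×3 matrix [u v w] is singular.
The determinant works out to 70*c - 250.
This vanishes exactly when c = 25/7.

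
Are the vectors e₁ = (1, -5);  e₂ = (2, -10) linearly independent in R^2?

Place the vectors as rows of a 2×2 matrix and reduce to echelon form.
The reduction yields 1 nonzero row, so the rank is 1.
Since rank 1 < 2, the set is linearly dependent.

linearly dependent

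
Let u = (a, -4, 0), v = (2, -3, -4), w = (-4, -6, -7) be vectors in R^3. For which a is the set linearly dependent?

The vectors are dependent exactly when the determinant of the matrix with rows u, v, w vanishes.
Expanding, det = -3*a - 120.
Setting this to zero gives a = -40.

a = -40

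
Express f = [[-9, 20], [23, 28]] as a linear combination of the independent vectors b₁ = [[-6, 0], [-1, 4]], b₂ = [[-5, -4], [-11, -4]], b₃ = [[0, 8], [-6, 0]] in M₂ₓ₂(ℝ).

Work in coordinates with respect to the standard basis {E₁₁, E₁₂, E₂₁, E₂₂}.
Since b₁, b₂, b₃ are independent, the coefficients expressing f are uniquely determined by a linear system.
Row-reducing the augmented matrix gives the unique coefficients (α₁, α₂, α₃) = (4, -3, 1).

f = 4b₁ - 3b₂ + b₃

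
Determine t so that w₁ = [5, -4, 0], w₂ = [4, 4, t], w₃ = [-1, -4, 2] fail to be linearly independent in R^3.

t = -3

Dependence holds iff the 3×3 matrix [w₁ w₂ w₃] is singular.
The determinant works out to 24*t + 72.
Solving 24*t + 72 = 0 yields t = -3.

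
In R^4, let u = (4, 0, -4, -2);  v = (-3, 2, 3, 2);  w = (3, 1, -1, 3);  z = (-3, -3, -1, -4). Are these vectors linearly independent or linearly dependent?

Place the vectors as rows of a 4×4 matrix and reduce to echelon form.
The reduction yields 4 nonzero rows, so the rank is 4.
Since rank = 4 (the number of vectors), the set is linearly independent.

linearly independent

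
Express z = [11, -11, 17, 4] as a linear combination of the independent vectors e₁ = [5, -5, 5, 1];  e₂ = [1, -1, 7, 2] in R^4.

Write z = a₁e₁ + a₂e₂ and equate components.
Row-reducing the augmented matrix gives the unique coefficients (a₁, a₂) = (2, 1).

z = 2e₁ + e₂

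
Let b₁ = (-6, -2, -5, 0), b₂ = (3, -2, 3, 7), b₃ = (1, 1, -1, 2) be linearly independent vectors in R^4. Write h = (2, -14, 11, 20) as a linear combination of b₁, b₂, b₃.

h = b₁ + 4b₂ - 4b₃

Write h = c₁b₁ + … + c₃b₃ and equate components.
Back-substitution yields (c₁, c₂, c₃) = (1, 4, -4).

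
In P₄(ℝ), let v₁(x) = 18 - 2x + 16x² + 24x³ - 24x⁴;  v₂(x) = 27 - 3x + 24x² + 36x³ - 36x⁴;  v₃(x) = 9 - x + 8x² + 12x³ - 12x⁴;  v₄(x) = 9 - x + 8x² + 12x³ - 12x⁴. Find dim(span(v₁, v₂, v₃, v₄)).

Use coordinates relative to {1, x, …, x⁴}.
Put the 5×4 matrix [v₁|v₂|v₃|v₄] into echelon form.
There is 1 pivot column, so rank = 1.

1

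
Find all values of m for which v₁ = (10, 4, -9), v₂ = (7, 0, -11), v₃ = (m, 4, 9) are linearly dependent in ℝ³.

m = -16/11

Dependence holds iff the 3×3 matrix [v₁ v₂ v₃] is singular.
Expanding, det = -44*m - 64.
This vanishes exactly when m = -16/11.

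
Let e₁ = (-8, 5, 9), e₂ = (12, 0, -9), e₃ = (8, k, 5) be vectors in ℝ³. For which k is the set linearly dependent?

k = 55/3

Dependence holds iff the 3×3 matrix [e₁ e₂ e₃] is singular.
Expanding, det = 36*k - 660.
Solving 36*k - 660 = 0 yields k = 55/3.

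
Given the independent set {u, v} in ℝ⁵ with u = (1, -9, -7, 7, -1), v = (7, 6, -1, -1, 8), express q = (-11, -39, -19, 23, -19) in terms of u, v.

Since u, v are independent, the coefficients expressing q are uniquely determined by a linear system.
Row-reducing the augmented matrix gives the unique coefficients (α₁, α₂) = (3, -2).

q = 3u - 2v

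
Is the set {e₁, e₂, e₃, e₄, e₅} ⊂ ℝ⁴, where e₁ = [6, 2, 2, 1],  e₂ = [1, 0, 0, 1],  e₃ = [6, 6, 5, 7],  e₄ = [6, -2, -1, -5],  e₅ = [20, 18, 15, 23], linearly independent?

linearly dependent

There are 5 vectors in a 4-dimensional space, so they cannot be linearly independent.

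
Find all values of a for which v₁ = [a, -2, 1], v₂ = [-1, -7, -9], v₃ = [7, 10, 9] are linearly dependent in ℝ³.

The set is linearly dependent precisely when det[v₁; v₂; v₃] = 0.
The determinant works out to 27*a + 147.
This vanishes exactly when a = -49/9.

a = -49/9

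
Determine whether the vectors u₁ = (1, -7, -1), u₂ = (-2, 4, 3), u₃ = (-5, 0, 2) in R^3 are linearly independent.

Place the vectors as rows of a 3×3 matrix and reduce to echelon form.
The reduction yields 3 nonzero rows, so the rank is 3.
Since rank = 3 (the number of vectors), the set is linearly independent.

linearly independent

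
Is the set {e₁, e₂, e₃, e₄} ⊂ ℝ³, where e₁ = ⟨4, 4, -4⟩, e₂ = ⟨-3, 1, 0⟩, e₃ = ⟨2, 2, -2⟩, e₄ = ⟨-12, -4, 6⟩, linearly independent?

There are 4 vectors in a 3-dimensional space, so they cannot be linearly independent.

linearly dependent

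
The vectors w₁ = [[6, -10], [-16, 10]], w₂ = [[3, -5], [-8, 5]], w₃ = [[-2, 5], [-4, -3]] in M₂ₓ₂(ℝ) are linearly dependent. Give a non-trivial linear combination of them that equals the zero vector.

Take coordinates with respect to {E₁₁, E₁₂, E₂₁, E₂₂}.
Write the vectors as columns of a matrix and find a nonzero vector in its null space.
A generator of the null space is (1, -2, 0).

w₁ - 2w₂ = 0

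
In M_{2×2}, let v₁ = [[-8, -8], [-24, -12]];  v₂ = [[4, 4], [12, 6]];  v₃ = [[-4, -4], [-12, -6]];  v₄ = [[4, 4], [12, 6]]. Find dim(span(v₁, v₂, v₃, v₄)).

Pass to coordinate vectors with respect to the basis {E₁₁, E₁₂, E₂₁, E₂₂}.
Form the matrix with v₁, v₂, v₃, v₄ as columns and reduce.
Exactly 1 pivot survives; hence the rank is 1.

1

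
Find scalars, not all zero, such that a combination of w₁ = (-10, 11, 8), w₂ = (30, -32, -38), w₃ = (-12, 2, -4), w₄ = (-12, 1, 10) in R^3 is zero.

Solve the homogeneous system with w₁, w₂, w₃, w₄ as columns by row-reducing the coefficient matrix.
A generator of the null space is (3, 1, -1, 1).

3w₁ + w₂ - w₃ + w₄ = 0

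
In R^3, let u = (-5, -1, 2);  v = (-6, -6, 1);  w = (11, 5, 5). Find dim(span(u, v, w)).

Row-reduce the 3×3 matrix with these as rows.
The echelon form has 3 nonzero rows, so the rank is 3.

3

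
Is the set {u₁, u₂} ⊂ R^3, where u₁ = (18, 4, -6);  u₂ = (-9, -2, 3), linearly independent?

One vector is a scalar multiple of another, so the set is dependent.

linearly dependent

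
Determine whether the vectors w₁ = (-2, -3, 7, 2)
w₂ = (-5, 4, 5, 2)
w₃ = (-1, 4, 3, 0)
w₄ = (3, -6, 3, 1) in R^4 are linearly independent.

Form the 4×4 matrix with these as columns; its determinant is -138.
A nonzero determinant means the columns are linearly independent.

linearly independent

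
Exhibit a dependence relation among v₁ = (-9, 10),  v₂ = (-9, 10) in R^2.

v₁ - v₂ = 0

Row-reduce the matrix with v₁, v₂ as columns; the null space gives the coefficients.
A generator of the null space is (1, -1).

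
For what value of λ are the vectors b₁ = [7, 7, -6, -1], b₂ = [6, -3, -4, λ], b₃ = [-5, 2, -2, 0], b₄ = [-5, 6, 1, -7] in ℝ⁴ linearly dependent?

λ = 7

Place the vectors as rows of a 4×4 matrix; dependence ⇔ determinant zero.
The determinant works out to 323*λ - 2261.
Setting this to zero gives λ = 7.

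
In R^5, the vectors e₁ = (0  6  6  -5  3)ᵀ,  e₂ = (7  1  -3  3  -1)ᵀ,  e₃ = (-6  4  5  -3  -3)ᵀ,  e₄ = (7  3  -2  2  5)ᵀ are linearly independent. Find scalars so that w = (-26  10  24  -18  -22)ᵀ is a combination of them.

w = 2e₁ + 2e₂ + 2e₃ - 4e₄

Write w = a₁e₁ + … + a₄e₄ and equate components.
Back-substitution yields (a₁, …, a₄) = (2, 2, 2, -4).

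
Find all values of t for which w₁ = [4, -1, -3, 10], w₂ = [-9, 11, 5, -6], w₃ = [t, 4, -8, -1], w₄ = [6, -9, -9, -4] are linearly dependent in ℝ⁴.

The vectors are dependent exactly when the determinant of the matrix with rows w₁, w₂, w₃, w₄ vanishes.
Expanding, det = -760*t - 570.
This vanishes exactly when t = -3/4.

t = -3/4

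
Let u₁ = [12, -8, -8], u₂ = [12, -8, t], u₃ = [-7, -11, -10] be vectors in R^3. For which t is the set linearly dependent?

Place the vectors as rows of a 3×3 matrix; dependence ⇔ determinant zero.
Expanding, det = 188*t + 1504.
This vanishes exactly when t = -8.

t = -8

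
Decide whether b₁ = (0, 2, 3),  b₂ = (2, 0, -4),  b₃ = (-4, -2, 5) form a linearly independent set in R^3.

linearly dependent

The matrix [b₁|b₂|b₃] has determinant 0.
A zero determinant means the columns are linearly dependent.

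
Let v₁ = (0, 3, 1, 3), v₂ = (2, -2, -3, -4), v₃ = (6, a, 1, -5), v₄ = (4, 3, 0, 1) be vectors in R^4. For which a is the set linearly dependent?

Dependence holds iff the 4×4 matrix [v₁ v₂ v₃ v₄] is singular.
Expanding, det = -18*a - 74.
This vanishes exactly when a = -37/9.

a = -37/9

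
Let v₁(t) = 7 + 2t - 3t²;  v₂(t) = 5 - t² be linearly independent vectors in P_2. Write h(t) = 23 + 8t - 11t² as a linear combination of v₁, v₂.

Identify each element with its coordinate vector in ℝ³ via {1, t, t²}.
Solve the system with v₁, v₂ as columns and h as the right-hand side.
The system has the unique solution (c₁, c₂) = (4, -1).

h = 4v₁ - v₂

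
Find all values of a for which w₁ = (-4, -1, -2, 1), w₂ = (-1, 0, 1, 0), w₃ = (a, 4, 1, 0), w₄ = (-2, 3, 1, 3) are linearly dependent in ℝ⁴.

a = 31/3

The set is linearly dependent precisely when det[w₁; w₂; w₃; w₄] = 0.
Cofactor expansion gives det = 62 - 6*a.
This vanishes exactly when a = 31/3.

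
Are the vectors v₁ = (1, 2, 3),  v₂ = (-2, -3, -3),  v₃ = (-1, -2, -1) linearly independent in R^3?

Form the 3×3 matrix with these as columns; its determinant is 2.
A nonzero determinant means the columns are linearly independent.

linearly independent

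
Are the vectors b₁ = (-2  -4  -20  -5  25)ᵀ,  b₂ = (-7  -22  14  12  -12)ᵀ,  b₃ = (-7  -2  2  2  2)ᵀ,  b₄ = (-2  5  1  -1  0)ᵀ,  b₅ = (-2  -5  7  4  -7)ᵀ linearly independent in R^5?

Row-reduce the matrix whose columns are b₁, b₂, b₃, b₄, b₅.
The reduction yields 3 nonzero rows, so the rank is 3.
Since rank 3 < 5, the set is linearly dependent.

linearly dependent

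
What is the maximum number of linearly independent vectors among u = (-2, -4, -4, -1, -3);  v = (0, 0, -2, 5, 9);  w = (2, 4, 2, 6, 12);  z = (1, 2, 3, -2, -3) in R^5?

Put the 5×4 matrix [u|v|w|z] into echelon form.
The echelon form has 2 nonzero rows, so the rank is 2.

2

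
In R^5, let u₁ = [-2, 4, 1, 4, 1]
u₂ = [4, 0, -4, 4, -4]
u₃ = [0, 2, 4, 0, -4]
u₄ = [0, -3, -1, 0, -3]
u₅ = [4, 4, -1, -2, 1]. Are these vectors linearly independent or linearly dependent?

Row-reduce the matrix whose columns are u₁, u₂, u₃, u₄, u₅.
The reduction yields 5 nonzero rows, so the rank is 5.
Since rank = 5 (the number of vectors), the set is linearly independent.

linearly independent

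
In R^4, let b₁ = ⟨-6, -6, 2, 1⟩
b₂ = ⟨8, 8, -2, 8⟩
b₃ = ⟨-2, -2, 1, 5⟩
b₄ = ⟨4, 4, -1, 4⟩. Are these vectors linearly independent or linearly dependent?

The matrix [b₁|b₂|b₃|b₄] has determinant 0.
A zero determinant means the columns are linearly dependent.

linearly dependent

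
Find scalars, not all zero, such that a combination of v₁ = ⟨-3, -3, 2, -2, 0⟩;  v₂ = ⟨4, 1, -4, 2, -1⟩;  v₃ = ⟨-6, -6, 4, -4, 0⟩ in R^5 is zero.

2v₁ - v₃ = 0

Write the vectors as columns of a matrix and find a nonzero vector in its null space.
One solution (up to scaling) is (2, 0, -1).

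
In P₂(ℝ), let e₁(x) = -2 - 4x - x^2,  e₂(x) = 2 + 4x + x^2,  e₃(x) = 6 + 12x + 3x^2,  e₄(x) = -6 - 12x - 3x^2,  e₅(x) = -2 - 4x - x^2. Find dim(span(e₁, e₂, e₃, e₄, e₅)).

dim = 1

Pass to coordinate vectors with respect to the basis {1, x, x^2}.
Apply Gaussian elimination to the matrix whose rows are e₁, e₂, e₃, e₄, e₅.
The echelon form has 1 nonzero row, so the rank is 1.
(With 5 elements in a 3-dimensional space the rank is at most 3.)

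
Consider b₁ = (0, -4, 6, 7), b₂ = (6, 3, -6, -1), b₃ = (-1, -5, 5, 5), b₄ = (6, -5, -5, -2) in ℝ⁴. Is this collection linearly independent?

Row-reduce the matrix whose columns are b₁, b₂, b₃, b₄.
The reduction yields 4 nonzero rows, so the rank is 4.
Since rank = 4 (the number of vectors), the set is linearly independent.

linearly independent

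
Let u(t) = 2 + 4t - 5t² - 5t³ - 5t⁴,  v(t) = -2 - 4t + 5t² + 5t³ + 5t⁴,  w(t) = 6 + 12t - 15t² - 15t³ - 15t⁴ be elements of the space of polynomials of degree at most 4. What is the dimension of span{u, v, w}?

Pass to coordinate vectors with respect to the basis {1, t, …, t⁴}.
Apply Gaussian elimination to the matrix whose rows are u, v, w.
There is 1 pivot column, so rank = 1.

dim = 1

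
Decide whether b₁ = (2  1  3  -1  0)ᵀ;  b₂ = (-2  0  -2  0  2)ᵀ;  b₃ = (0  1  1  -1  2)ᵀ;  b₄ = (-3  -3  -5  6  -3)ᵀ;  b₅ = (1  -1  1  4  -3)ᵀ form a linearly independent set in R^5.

linearly dependent

The matrix [b₁|b₂|b₃|b₄|b₅] has determinant 0.
A zero determinant means the columns are linearly dependent.
Indeed b₁ + b₂ - b₃ = 0.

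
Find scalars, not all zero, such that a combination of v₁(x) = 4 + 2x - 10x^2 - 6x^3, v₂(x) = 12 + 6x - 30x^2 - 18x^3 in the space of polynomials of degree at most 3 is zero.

3v₁ - v₂ = 0

Write each element as a vector in ℝ⁴ using {1, x, …, x^3}.
Write the vectors as columns of a matrix and find a nonzero vector in its null space.
One solution (up to scaling) is (3, -1).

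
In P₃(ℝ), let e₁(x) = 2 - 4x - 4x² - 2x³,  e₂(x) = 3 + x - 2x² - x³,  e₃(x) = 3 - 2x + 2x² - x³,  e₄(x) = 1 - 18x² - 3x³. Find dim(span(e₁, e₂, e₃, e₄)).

3

Pass to coordinate vectors with respect to the basis {1, x, …, x³}.
Form the matrix with e₁, e₂, e₃, e₄ as columns and reduce.
Exactly 3 pivots survive; hence the rank is 3.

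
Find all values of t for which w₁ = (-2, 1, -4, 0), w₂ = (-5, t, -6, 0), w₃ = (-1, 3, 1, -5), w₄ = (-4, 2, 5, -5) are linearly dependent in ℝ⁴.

Dependence holds iff the 4×4 matrix [w₁ w₂ w₃ w₄] is singular.
The determinant works out to 150 - 100*t.
Setting this to zero gives t = 3/2.

t = 3/2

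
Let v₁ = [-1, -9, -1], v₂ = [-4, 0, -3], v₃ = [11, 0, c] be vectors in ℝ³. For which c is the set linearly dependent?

c = 33/4

The vectors are dependent exactly when the determinant of the matrix with rows v₁, v₂, v₃ vanishes.
Cofactor expansion gives det = 297 - 36*c.
This vanishes exactly when c = 33/4.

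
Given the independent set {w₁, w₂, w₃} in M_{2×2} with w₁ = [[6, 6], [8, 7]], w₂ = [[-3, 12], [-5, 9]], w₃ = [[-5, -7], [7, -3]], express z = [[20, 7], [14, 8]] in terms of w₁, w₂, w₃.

Work in coordinates with respect to the standard basis {E₁₁, E₁₂, E₂₁, E₂₂}.
Since w₁, w₂, w₃ are independent, the coefficients expressing z are uniquely determined by a linear system.
The system has the unique solution (α₁, α₂, α₃) = (2, -1, -1).

z = 2w₁ - w₂ - w₃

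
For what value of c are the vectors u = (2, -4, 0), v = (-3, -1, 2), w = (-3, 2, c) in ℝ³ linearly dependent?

c = 8/7

Dependence holds iff the 3×3 matrix [u v w] is singular.
The determinant works out to 16 - 14*c.
This vanishes exactly when c = 8/7.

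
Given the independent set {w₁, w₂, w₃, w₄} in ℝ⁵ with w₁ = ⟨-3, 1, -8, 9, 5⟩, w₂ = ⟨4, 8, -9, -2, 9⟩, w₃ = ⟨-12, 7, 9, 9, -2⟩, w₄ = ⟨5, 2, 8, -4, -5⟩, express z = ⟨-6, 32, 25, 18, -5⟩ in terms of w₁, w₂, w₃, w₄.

Since w₁, w₂, w₃, w₄ are independent, the coefficients expressing z are uniquely determined by a linear system.
The system has the unique solution (c₁, …, c₄) = (2, 1, 2, 4).

z = 2w₁ + w₂ + 2w₃ + 4w₄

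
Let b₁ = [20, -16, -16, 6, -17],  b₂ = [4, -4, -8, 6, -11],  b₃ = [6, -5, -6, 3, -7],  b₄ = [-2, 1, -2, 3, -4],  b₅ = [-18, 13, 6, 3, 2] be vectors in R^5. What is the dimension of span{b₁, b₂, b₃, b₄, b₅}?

Apply Gaussian elimination to the matrix whose rows are b₁, b₂, b₃, b₄, b₅.
Exactly 2 pivots survive; hence the rank is 2.

dim = 2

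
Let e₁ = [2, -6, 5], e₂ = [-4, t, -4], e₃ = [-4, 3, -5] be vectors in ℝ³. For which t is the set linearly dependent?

Dependence holds iff the 3×3 matrix [e₁ e₂ e₃] is singular.
Expanding, det = 10*t - 12.
Setting this to zero gives t = 6/5.

t = 6/5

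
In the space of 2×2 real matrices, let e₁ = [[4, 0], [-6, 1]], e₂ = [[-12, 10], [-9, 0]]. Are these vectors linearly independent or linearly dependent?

linearly independent

Take coordinates with respect to the standard basis {E₁₁, E₁₂, E₂₁, E₂₂}.
Place the vectors as rows of a 2×4 matrix and reduce to echelon form.
The reduction yields 2 nonzero rows, so the rank is 2.
Since rank = 2 (the number of vectors), the set is linearly independent.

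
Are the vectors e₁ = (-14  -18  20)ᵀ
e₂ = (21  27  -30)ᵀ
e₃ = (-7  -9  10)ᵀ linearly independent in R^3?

linearly dependent

Row-reduce the matrix whose columns are e₁, e₂, e₃.
The reduction yields 1 nonzero row, so the rank is 1.
Since rank 1 < 3, the set is linearly dependent.
Indeed 3e₁ + 2e₂ = 0.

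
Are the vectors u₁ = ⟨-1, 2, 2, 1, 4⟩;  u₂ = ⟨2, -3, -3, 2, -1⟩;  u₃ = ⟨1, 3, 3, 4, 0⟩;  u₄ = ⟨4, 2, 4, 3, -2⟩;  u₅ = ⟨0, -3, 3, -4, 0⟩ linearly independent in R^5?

linearly independent

The matrix [u₁|u₂|u₃|u₄|u₅] has determinant 964.
A nonzero determinant means the columns are linearly independent.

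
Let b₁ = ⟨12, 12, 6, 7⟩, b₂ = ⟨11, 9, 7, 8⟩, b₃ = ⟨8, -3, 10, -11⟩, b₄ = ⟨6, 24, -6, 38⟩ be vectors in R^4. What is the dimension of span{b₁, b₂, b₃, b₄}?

dim = 3

Form the matrix with b₁, b₂, b₃, b₄ as columns and reduce.
There are 3 pivot columns, so rank = 3.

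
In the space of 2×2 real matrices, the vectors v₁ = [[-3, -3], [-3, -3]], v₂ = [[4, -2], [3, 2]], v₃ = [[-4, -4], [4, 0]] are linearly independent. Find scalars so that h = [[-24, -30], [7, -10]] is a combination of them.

Take coordinate vectors relative to {E₁₁, E₁₂, E₂₁, E₂₂}.
Write h = α₁v₁ + … + α₃v₃ and equate components.
Row-reducing the augmented matrix gives the unique coefficients (α₁, α₂, α₃) = (4, 1, 4).

h = 4v₁ + v₂ + 4v₃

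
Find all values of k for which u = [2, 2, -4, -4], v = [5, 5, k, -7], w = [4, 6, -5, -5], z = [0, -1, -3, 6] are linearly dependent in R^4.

k = -53/5

Place the vectors as rows of a 4×4 matrix; dependence ⇔ determinant zero.
Cofactor expansion gives det = -30*k - 318.
Solving -30*k - 318 = 0 yields k = -53/5.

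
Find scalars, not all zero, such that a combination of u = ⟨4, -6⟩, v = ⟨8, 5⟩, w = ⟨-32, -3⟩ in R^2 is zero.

2u + 3v + w = 0

Row-reduce the matrix with u, v, w as columns; the null space gives the coefficients.
One solution (up to scaling) is (2, 3, 1).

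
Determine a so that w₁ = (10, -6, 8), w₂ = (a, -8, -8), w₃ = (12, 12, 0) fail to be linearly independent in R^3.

The set is linearly dependent precisely when det[w₁; w₂; w₃] = 0.
Expanding, det = 96*a + 2304.
Solving 96*a + 2304 = 0 yields a = -24.

a = -24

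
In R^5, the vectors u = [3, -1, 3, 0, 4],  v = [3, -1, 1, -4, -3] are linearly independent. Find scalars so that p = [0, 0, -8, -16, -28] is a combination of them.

p = -4u + 4v

Write p = α₁u + α₂v and equate components.
Back-substitution yields (α₁, α₂) = (-4, 4).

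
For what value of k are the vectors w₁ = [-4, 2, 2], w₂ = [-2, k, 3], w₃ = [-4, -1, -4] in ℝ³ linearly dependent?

The set is linearly dependent precisely when det[w₁; w₂; w₃] = 0.
Expanding, det = 24*k - 48.
Setting this to zero gives k = 2.

k = 2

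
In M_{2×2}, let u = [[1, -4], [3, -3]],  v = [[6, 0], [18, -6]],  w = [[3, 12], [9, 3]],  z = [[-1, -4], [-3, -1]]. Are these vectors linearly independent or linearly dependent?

Take coordinates with respect to the standard basis {E₁₁, E₁₂, E₂₁, E₂₂}.
Place the vectors as rows of a 4×4 matrix and reduce to echelon form.
The reduction yields 2 nonzero rows, so the rank is 2.
Since rank 2 < 4, the set is linearly dependent.

linearly dependent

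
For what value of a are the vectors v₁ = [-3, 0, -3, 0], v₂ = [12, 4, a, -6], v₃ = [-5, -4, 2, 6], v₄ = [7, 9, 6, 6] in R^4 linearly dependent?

a = 5

Place the vectors as rows of a 4×4 matrix; dependence ⇔ determinant zero.
Cofactor expansion gives det = 1170 - 234*a.
This vanishes exactly when a = 5.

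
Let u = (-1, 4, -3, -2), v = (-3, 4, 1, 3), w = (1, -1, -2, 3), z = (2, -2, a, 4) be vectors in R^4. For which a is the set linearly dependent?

a = -24/7

The set is linearly dependent precisely when det[u; v; w; z] = 0.
Cofactor expansion gives det = -35*a - 120.
Setting this to zero gives a = -24/7.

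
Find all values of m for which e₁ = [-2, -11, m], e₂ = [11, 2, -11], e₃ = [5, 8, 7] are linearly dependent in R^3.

Dependence holds iff the 3×3 matrix [e₁ e₂ e₃] is singular.
Expanding, det = 78*m + 1248.
This vanishes exactly when m = -16.

m = -16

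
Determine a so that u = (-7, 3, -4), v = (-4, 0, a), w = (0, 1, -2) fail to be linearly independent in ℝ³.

The set is linearly dependent precisely when det[u; v; w] = 0.
The determinant works out to 7*a - 8.
Solving 7*a - 8 = 0 yields a = 8/7.

a = 8/7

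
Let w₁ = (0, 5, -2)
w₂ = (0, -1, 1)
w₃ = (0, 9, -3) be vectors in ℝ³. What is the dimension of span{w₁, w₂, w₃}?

2

Form the matrix with w₁, w₂, w₃ as columns and reduce.
Exactly 2 pivots survive; hence the rank is 2.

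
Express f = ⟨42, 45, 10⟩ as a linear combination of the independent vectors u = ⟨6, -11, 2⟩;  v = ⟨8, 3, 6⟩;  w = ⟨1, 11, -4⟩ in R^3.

Set up the augmented matrix [u | v | w | f] and row-reduce.
Back-substitution yields (a₁, a₂, a₃) = (1, 4, 4).

f = u + 4v + 4w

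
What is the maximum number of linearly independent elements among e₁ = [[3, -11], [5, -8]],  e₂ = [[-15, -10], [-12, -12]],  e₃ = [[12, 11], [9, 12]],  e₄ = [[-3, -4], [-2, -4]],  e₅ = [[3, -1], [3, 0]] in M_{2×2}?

2

Represent each element by its coordinate vector in ℝ⁴.
Apply Gaussian elimination to the matrix whose rows are e₁, e₂, e₃, e₄, e₅.
There are 2 pivot columns, so rank = 2.
(With 5 elements in a 4-dimensional space the rank is at most 4.)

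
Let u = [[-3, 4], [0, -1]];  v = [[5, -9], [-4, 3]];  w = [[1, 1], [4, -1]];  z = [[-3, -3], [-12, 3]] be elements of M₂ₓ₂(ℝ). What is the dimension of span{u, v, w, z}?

Represent each element by its coordinate vector in ℝ⁴.
Apply Gaussian elimination to the matrix whose rows are u, v, w, z.
Exactly 2 pivots survive; hence the rank is 2.

dim = 2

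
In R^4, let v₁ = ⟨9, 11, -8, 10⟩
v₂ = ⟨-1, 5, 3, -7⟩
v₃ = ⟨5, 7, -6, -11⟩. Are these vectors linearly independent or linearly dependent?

linearly independent

Place the vectors as rows of a 3×4 matrix and reduce to echelon form.
The reduction yields 3 nonzero rows, so the rank is 3.
Since rank = 3 (the number of vectors), the set is linearly independent.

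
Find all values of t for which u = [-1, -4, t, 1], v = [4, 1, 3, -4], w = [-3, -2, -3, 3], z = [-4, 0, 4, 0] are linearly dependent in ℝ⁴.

t = -3

The vectors are dependent exactly when the determinant of the matrix with rows u, v, w, z vanishes.
Cofactor expansion gives det = 20*t + 60.
Setting this to zero gives t = -3.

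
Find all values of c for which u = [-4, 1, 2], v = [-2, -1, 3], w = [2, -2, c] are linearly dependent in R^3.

c = 1

The vectors are dependent exactly when the determinant of the matrix with rows u, v, w vanishes.
Expanding, det = 6*c - 6.
Solving 6*c - 6 = 0 yields c = 1.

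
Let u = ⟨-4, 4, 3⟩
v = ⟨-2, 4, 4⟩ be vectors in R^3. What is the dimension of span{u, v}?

Put the 3×2 matrix [u|v] into echelon form.
Exactly 2 pivots survive; hence the rank is 2.

dim = 2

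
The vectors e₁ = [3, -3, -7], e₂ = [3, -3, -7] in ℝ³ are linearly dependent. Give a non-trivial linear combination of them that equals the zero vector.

e₁ - e₂ = 0

Set up α₁e₁ + α₂e₂ = 0 and solve the homogeneous system.
A generator of the null space is (1, -1).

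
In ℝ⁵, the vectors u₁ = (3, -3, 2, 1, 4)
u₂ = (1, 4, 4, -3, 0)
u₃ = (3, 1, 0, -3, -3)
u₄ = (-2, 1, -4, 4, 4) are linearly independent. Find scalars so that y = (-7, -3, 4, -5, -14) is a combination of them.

y = -2u₁ - u₂ - 2u₃ - 3u₄

Since u₁, u₂, u₃, u₄ are independent, the coefficients expressing y are uniquely determined by a linear system.
Row-reducing the augmented matrix gives the unique coefficients (c₁, …, c₄) = (-2, -1, -2, -3).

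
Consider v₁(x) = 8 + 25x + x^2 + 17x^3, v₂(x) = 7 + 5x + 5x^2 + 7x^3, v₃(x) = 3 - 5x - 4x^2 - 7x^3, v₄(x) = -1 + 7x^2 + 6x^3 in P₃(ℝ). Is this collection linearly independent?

linearly dependent

Take coordinates with respect to the standard basis {1, x, …, x^3}.
The matrix [v₁|v₂|v₃|v₄] has determinant 0.
A zero determinant means the columns are linearly dependent.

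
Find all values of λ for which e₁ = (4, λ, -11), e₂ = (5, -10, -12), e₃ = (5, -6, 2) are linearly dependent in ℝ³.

Place the vectors as rows of a 3×3 matrix; dependence ⇔ determinant zero.
Expanding, det = -70*λ - 588.
This vanishes exactly when λ = -42/5.

λ = -42/5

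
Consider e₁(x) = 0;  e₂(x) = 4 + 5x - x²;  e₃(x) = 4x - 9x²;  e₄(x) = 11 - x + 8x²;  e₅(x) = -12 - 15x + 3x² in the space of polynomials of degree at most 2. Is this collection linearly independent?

linearly dependent

Take coordinates with respect to the standard basis {1, x, x²}.
There are 5 vectors in a 3-dimensional space, so they cannot be linearly independent.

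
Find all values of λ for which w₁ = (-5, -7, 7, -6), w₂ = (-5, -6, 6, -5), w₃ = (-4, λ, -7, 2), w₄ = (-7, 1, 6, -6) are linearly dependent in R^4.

Place the vectors as rows of a 4×4 matrix; dependence ⇔ determinant zero.
Cofactor expansion gives det = 7*λ - 252.
This vanishes exactly when λ = 36.

λ = 36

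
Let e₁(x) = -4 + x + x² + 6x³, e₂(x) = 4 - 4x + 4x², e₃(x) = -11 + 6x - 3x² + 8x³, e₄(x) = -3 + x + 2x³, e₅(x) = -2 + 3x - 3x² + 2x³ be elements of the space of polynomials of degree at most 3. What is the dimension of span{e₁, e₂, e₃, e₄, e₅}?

Pass to coordinate vectors with respect to the basis {1, x, …, x³}.
Put the 4×5 matrix [e₁|e₂|e₃|e₄|e₅] into echelon form.
There are 3 pivot columns, so rank = 3.
(With 5 elements in a 4-dimensional space the rank is at most 4.)

dim = 3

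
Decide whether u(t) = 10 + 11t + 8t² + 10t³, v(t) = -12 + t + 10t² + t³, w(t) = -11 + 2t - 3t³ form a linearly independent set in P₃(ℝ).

Take coordinates with respect to the standard basis {1, t, …, t³}.
Row-reduce the matrix whose columns are u, v, w.
The reduction yields 3 nonzero rows, so the rank is 3.
Since rank = 3 (the number of vectors), the set is linearly independent.

linearly independent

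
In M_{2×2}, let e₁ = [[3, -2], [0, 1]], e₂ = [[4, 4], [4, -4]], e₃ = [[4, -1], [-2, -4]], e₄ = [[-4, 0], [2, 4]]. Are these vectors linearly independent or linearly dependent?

linearly independent

Write each element as a coordinate vector in ℝ⁴ using {E₁₁, E₁₂, E₂₁, E₂₂}.
Form the 4×4 matrix with these as columns; its determinant is 96.
A nonzero determinant means the columns are linearly independent.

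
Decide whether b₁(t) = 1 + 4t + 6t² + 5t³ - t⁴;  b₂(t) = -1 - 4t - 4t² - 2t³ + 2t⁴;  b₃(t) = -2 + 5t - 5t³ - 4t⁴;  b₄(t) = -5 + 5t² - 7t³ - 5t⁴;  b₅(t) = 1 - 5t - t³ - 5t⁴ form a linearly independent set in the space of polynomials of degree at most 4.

Take coordinates with respect to the standard basis {1, t, …, t⁴}.
Row-reduce the matrix whose columns are b₁, b₂, b₃, b₄, b₅.
The reduction yields 5 nonzero rows, so the rank is 5.
Since rank = 5 (the number of vectors), the set is linearly independent.

linearly independent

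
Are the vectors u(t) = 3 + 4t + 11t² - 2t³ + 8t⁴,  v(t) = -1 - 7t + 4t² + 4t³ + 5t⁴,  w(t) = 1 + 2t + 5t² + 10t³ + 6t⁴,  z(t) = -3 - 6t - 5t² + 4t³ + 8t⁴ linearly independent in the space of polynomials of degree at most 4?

linearly independent

Write each element as a coordinate vector in ℝ⁵ using {1, t, …, t⁴}.
Place the vectors as rows of a 4×5 matrix and reduce to echelon form.
The reduction yields 4 nonzero rows, so the rank is 4.
Since rank = 4 (the number of vectors), the set is linearly independent.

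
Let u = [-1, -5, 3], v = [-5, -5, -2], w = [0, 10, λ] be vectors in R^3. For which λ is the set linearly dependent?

λ = -17/2

The set is linearly dependent precisely when det[u; v; w] = 0.
The determinant works out to -20*λ - 170.
Solving -20*λ - 170 = 0 yields λ = -17/2.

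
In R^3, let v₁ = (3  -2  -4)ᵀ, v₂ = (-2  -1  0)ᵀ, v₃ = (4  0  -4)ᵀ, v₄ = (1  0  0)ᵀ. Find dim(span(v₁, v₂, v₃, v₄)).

Form the matrix with v₁, v₂, v₃, v₄ as columns and reduce.
Reduction leaves 3 leading entries, giving rank 3.
(With 4 elements in a 3-dimensional space the rank is at most 3.)

3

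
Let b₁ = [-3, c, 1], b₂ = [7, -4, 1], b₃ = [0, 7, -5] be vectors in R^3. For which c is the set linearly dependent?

Dependence holds iff the 3×3 matrix [b₁ b₂ b₃] is singular.
Expanding, det = 35*c + 10.
Solving 35*c + 10 = 0 yields c = -2/7.

c = -2/7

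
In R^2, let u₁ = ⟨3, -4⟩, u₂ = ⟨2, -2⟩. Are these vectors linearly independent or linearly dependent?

linearly independent

Form the 2×2 matrix with these as columns; its determinant is 2.
A nonzero determinant means the columns are linearly independent.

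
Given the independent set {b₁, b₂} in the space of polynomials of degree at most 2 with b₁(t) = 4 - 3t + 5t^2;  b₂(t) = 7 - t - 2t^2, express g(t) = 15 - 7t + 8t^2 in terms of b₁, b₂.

Identify each element with its coordinate vector in ℝ³ via {1, t, t^2}.
Since b₁, b₂ are independent, the coefficients expressing g are uniquely determined by a linear system.
Back-substitution yields (α₁, α₂) = (2, 1).

g = 2b₁ + b₂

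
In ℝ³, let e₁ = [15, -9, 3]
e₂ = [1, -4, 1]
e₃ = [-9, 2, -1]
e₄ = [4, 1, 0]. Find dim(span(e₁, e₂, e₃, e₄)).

Row-reduce the 4×3 matrix with these as rows.
The echelon form has 2 nonzero rows, so the rank is 2.
(With 4 elements in a 3-dimensional space the rank is at most 3.)

2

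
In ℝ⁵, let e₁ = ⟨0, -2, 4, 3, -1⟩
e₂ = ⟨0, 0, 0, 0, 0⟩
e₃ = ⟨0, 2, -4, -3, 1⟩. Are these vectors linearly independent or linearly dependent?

One of the vectors is the zero vector, so the set is linearly dependent.

linearly dependent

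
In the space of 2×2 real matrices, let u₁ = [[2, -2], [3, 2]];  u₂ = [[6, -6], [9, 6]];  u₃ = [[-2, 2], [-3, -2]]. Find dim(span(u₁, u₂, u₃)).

dim = 1

Represent each element by its coordinate vector in ℝ⁴.
Row-reduce the 3×4 matrix with these as rows.
There is 1 pivot column, so rank = 1.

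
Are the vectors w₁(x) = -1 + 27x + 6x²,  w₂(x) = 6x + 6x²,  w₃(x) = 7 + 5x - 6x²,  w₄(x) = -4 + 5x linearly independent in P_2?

linearly dependent

Write each element as a coordinate vector in ℝ³ using {1, x, x²}.
There are 4 vectors in a 3-dimensional space, so they cannot be linearly independent.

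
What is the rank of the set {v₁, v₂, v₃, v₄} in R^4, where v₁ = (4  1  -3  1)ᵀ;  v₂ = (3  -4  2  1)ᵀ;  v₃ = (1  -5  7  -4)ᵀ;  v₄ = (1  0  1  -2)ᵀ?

Form the matrix with v₁, v₂, v₃, v₄ as columns and reduce.
The echelon form has 3 nonzero rows, so the rank is 3.

3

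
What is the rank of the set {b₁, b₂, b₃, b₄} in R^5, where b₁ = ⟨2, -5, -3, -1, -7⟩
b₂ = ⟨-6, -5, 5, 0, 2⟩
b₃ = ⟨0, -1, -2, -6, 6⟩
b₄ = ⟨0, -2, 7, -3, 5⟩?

rank 4

Form the matrix with b₁, b₂, b₃, b₄ as columns and reduce.
Exactly 4 pivots survive; hence the rank is 4.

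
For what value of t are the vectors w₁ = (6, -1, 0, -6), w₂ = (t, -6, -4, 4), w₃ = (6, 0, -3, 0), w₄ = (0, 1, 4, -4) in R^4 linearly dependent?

t = -12

The set is linearly dependent precisely when det[w₁; w₂; w₃; w₄] = 0.
The determinant works out to 30*t + 360.
This vanishes exactly when t = -12.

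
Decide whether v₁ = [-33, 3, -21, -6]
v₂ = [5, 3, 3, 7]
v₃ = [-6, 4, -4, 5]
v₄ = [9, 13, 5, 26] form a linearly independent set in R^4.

linearly dependent

Place the vectors as rows of a 4×4 matrix and reduce to echelon form.
The reduction yields 2 nonzero rows, so the rank is 2.
Since rank 2 < 4, the set is linearly dependent.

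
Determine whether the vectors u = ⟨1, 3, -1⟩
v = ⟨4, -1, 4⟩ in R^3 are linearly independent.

Place the vectors as rows of a 2×3 matrix and reduce to echelon form.
The reduction yields 2 nonzero rows, so the rank is 2.
Since rank = 2 (the number of vectors), the set is linearly independent.

linearly independent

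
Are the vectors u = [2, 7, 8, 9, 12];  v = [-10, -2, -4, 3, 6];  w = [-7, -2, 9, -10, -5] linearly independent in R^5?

linearly independent

Row-reduce the matrix whose columns are u, v, w.
The reduction yields 3 nonzero rows, so the rank is 3.
Since rank = 3 (the number of vectors), the set is linearly independent.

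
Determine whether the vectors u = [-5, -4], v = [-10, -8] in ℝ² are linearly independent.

linearly dependent

One vector is a scalar multiple of another, so the set is dependent.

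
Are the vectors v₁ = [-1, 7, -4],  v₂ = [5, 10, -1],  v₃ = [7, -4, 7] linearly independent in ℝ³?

linearly dependent

Form the 3×3 matrix with these as columns; its determinant is 0.
A zero determinant means the columns are linearly dependent.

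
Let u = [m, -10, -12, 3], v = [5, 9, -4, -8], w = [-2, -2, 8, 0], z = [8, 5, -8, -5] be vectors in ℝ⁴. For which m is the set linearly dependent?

m = 19

Place the vectors as rows of a 4×4 matrix; dependence ⇔ determinant zero.
The determinant works out to 2432 - 128*m.
Solving 2432 - 128*m = 0 yields m = 19.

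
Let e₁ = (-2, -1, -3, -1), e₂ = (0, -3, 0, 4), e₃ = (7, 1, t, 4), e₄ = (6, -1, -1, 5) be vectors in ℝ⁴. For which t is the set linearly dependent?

t = 2

Dependence holds iff the 4×4 matrix [e₁ e₂ e₃ e₄] is singular.
Cofactor expansion gives det = 40 - 20*t.
Setting this to zero gives t = 2.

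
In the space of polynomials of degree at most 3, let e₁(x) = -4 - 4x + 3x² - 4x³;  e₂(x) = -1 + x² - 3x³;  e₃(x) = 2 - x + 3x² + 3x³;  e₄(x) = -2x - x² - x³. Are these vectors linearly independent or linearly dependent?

Take coordinates with respect to the standard basis {1, x, …, x³}.
The matrix [e₁|e₂|e₃|e₄] has determinant 115.
A nonzero determinant means the columns are linearly independent.

linearly independent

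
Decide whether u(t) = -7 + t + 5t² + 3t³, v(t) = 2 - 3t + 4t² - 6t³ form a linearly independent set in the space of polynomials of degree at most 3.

linearly independent

Write each element as a coordinate vector in ℝ⁴ using {1, t, …, t³}.
Row-reduce the matrix whose columns are u, v.
The reduction yields 2 nonzero rows, so the rank is 2.
Since rank = 2 (the number of vectors), the set is linearly independent.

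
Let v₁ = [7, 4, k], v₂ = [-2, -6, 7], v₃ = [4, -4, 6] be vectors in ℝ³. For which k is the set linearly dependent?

k = -13/4

The vectors are dependent exactly when the determinant of the matrix with rows v₁, v₂, v₃ vanishes.
The determinant works out to 32*k + 104.
This vanishes exactly when k = -13/4.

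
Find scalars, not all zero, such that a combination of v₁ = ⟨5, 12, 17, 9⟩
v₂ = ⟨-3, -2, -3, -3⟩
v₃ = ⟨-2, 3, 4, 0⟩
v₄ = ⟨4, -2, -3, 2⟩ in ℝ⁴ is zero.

v₁ + 3v₂ - 2v₃ = 0

Set up α₁v₁ + … + α₄v₄ = 0 and solve the homogeneous system.
A generator of the null space is (1, 3, -2, 0).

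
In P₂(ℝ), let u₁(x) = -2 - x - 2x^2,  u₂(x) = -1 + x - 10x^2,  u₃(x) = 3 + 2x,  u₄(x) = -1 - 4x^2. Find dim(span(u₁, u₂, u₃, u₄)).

Represent each element by its coordinate vector in ℝ³.
Row-reduce the 4×3 matrix with these as rows.
There are 2 pivot columns, so rank = 2.
(With 4 elements in a 3-dimensional space the rank is at most 3.)

dim = 2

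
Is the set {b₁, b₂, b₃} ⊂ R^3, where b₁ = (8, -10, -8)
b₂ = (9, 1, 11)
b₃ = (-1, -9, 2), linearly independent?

linearly independent

Place the vectors as rows of a 3×3 matrix and reduce to echelon form.
The reduction yields 3 nonzero rows, so the rank is 3.
Since rank = 3 (the number of vectors), the set is linearly independent.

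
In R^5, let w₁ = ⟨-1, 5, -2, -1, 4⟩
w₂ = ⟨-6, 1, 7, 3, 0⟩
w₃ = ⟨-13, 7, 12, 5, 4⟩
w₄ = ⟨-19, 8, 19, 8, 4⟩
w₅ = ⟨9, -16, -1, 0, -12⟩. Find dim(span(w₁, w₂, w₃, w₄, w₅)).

dim = 2

Row-reduce the 5×5 matrix with these as rows.
Exactly 2 pivots survive; hence the rank is 2.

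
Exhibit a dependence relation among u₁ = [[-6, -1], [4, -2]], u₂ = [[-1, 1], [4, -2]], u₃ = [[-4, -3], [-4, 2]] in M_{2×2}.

Write each element as a vector in ℝ⁴ using {E₁₁, E₁₂, E₂₁, E₂₂}.
Set up α₁u₁ + … + α₃u₃ = 0 and solve the homogeneous system.
The free variable yields coefficients (1, -2, -1) (any nonzero multiple also works).

u₁ - 2u₂ - u₃ = 0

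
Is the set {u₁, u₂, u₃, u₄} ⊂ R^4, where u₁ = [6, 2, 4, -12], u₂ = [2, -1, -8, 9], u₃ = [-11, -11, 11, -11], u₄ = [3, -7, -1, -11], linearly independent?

Place the vectors as rows of a 4×4 matrix and reduce to echelon form.
The reduction yields 4 nonzero rows, so the rank is 4.
Since rank = 4 (the number of vectors), the set is linearly independent.

linearly independent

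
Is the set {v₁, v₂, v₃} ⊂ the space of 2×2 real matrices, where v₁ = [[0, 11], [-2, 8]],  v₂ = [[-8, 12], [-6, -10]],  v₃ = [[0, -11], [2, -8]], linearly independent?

linearly dependent

Write each element as a coordinate vector in ℝ⁴ using {E₁₁, E₁₂, E₂₁, E₂₂}.
Place the vectors as rows of a 3×4 matrix and reduce to echelon form.
The reduction yields 2 nonzero rows, so the rank is 2.
Since rank 2 < 3, the set is linearly dependent.
Indeed v₁ + v₃ = 0.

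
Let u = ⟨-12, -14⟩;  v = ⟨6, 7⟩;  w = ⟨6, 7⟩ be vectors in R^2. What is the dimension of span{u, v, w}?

dim = 1

Form the matrix with u, v, w as columns and reduce.
The echelon form has 1 nonzero row, so the rank is 1.
(With 3 elements in a 2-dimensional space the rank is at most 2.)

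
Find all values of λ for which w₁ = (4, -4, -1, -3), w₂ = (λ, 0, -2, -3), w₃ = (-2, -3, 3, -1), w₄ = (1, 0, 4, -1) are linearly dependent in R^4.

λ = 9

Place the vectors as rows of a 4×4 matrix; dependence ⇔ determinant zero.
Expanding, det = 315 - 35*λ.
This vanishes exactly when λ = 9.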